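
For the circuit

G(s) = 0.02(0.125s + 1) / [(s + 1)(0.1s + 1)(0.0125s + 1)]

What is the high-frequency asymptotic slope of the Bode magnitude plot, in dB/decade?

-40 dB/decade

Each pole contributes −20 dB/decade at high frequency; each zero contributes +20 dB/decade.
Net: 1 zero(s) − 3 pole(s) → -40 dB/decade.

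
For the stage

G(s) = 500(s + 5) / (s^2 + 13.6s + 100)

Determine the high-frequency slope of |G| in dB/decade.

-20 dB/decade

Each pole contributes −20 dB/decade at high frequency; each zero contributes +20 dB/decade.
Net: 1 zero(s) − 2 pole(s) → -20 dB/decade.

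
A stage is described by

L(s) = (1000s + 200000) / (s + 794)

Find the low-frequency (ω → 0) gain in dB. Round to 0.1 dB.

L(0) = 200000 / 794 ≈ 251.89
20 log₁₀(251.89) ≈ 48.02 dB

48.0 dB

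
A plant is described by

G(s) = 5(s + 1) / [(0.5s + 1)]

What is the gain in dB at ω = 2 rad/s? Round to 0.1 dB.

At ω = 2 rad/s:
zero (1 + j2·1) = 1 + j2 → |·| ≈ 2.2361, ∠ ≈ 63.43°
pole (1 + j2·0.5) = 1 + j1 → |·| ≈ 1.4142, ∠ ≈ 45.00°
|G| = 5 · 2.2361 / (1.4142) ≈ 7.9059
Gain = 20 log₁₀(7.9059) ≈ 17.96 dB

18.0 dB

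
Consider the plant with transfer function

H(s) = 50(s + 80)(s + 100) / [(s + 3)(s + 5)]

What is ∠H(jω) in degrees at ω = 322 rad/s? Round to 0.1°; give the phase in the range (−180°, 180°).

-29.8°

At s = jω = j322:
zero (s+80): 80 + j322 → |·| = √(80²+322²) = √110084 ≈ 331.79, ∠ = arctan(322/80) ≈ 76.05°
zero (s+100): 100 + j322 → |·| = √(100²+322²) = √113684 ≈ 337.17, ∠ = arctan(322/100) ≈ 72.75°
pole (s+3): 3 + j322 → |·| = √(3²+322²) = √103693 ≈ 322.01, ∠ = arctan(322/3) ≈ 89.47°
pole (s+5): 5 + j322 → |·| = √(5²+322²) = √103709 ≈ 322.04, ∠ = arctan(322/5) ≈ 89.11°
∠H = 148.80° − 178.58° = -29.78°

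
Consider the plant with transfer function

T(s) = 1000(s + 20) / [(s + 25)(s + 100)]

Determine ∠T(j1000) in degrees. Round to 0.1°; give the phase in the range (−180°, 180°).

At s = jω = j1000:
zero (s+20): 20 + j1000 → |·| = √(20²+1000²) = √1000400 ≈ 1000.2, ∠ = arctan(1000/20) ≈ 88.85°
pole (s+25): 25 + j1000 → |·| = √(25²+1000²) = √1000625 ≈ 1000.3, ∠ = arctan(1000/25) ≈ 88.57°
pole (s+100): 100 + j1000 → |·| = √(100²+1000²) = √1010000 ≈ 1005, ∠ = arctan(1000/100) ≈ 84.29°
∠T = 88.85° − 172.86° = -84.01°

-84.0°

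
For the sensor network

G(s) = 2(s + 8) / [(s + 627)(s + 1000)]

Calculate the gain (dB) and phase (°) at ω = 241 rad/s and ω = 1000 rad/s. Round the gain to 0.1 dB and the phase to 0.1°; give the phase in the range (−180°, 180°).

ω = 241: -63.1 dB, 53.5°; ω = 1000: -58.4 dB, -13.4°

At s = jω = j241:
zero (s+8): 8 + j241 → |·| = √(8²+241²) = √58145 ≈ 241.13, ∠ = arctan(241/8) ≈ 88.10°
pole (s+627): 627 + j241 → |·| = √(627²+241²) = √451210 ≈ 671.72, ∠ = arctan(241/627) ≈ 21.03°
pole (s+1000): 1000 + j241 → |·| = √(1000²+241²) = √1058081 ≈ 1028.6, ∠ = arctan(241/1000) ≈ 13.55°
|G| = 2 · 241.13 / 6.9093e+05 ≈ 0.00069799
Gain = 20 log₁₀(0.00069799) ≈ -63.12 dB
∠G = 88.10° − 34.58° = 53.52°

At s = jω = j1000:
zero (s+8): 8 + j1000 → |·| = √(8²+1000²) = √1000064 ≈ 1000, ∠ = arctan(1000/8) ≈ 89.54°
pole (s+627): 627 + j1000 → |·| = √(627²+1000²) = √1393129 ≈ 1180.3, ∠ = arctan(1000/627) ≈ 57.91°
pole (s+1000): 1000 + j1000 → |·| = √(1000²+1000²) = √2000000 ≈ 1414.2, ∠ = arctan(1000/1000) ≈ 45.00°
|G| = 2 · 1000 / 1.6692e+06 ≈ 0.0011982
Gain = 20 log₁₀(0.0011982) ≈ -58.43 dB
∠G = 89.54° − 102.91° = -13.37°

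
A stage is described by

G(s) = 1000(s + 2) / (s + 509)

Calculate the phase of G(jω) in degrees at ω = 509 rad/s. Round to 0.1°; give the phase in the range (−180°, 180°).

At s = jω = j509:
zero (s+2): 2 + j509 → |·| = √(2²+509²) = √259085 ≈ 509, ∠ = arctan(509/2) ≈ 89.77°
pole (s+509): 509 + j509 → |·| = √(509²+509²) = √518162 ≈ 719.83, ∠ = arctan(509/509) ≈ 45.00°
∠G = 89.77° − 45.00° = 44.77°

44.8°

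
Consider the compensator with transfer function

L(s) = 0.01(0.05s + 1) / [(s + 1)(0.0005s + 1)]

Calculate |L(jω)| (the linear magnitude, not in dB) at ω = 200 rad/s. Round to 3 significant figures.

0.000500

At ω = 200 rad/s:
zero (1 + j200·0.05) = 1 + j10 → |·| ≈ 10.05, ∠ ≈ 84.29°
pole (1 + j200·1) = 1 + j200 → |·| ≈ 200, ∠ ≈ 89.71°
pole (1 + j200·0.0005) = 1 + j0.1 → |·| ≈ 1.005, ∠ ≈ 5.71°
|L| = 0.01 · 10.05 / (200 · 1.005) ≈ 0.0005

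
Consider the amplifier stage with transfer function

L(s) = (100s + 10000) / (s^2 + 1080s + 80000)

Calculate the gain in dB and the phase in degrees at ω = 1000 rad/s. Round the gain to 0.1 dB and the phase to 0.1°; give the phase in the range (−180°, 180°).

Substitute s = j1000:
Numerator: 100(j1000) + 10000 = 10000 + j100000
Denominator: (j1000)^2 + 1080(j1000) + 80000 = -920000 + j1080000
|N| = √(10000² + 100000²) ≈ 1.005e+05, ∠N ≈ 84.29°
|D| = √(920000² + 1080000²) ≈ 1.4187e+06, ∠D ≈ 130.43°
|L| = 1.005e+05 / 1.4187e+06 ≈ 0.07084
Gain = 20 log₁₀(0.07084) ≈ -22.99 dB
∠L = 84.29° − 130.43° = -46.14°

-23.0 dB, -46.1°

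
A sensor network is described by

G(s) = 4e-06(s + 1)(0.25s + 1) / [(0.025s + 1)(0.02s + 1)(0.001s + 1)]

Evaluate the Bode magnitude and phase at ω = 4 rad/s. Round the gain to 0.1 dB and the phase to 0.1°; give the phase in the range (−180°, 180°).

-92.7 dB, 110.5°

At ω = 4 rad/s:
zero (1 + j4·1) = 1 + j4 → |·| ≈ 4.1231, ∠ ≈ 75.96°
zero (1 + j4·0.25) = 1 + j1 → |·| ≈ 1.4142, ∠ ≈ 45.00°
pole (1 + j4·0.025) = 1 + j0.1 → |·| ≈ 1.005, ∠ ≈ 5.71°
pole (1 + j4·0.02) = 1 + j0.08 → |·| ≈ 1.0032, ∠ ≈ 4.57°
pole (1 + j4·0.001) = 1 + j0.004 → |·| ≈ 1, ∠ ≈ 0.23°
|G| = 4e-06 · 4.1231 · 1.4142 / (1.005 · 1.0032 · 1) ≈ 2.3133e-05
Gain = 20 log₁₀(2.3133e-05) ≈ -92.72 dB
∠G = (75.96° + 45.00°) − (5.71° + 4.57° + 0.23°) = 110.45°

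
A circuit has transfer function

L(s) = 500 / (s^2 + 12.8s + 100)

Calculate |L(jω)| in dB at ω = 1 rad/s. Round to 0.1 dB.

At s = jω = j1:
quadratic: (j1)² + 12.8·j1 + 100 = 99 + j12.8 → |·| ≈ 99.824, ∠ ≈ 7.37°
|L| = 500 / 99.824 ≈ 5.0088
Gain = 20 log₁₀(5.0088) ≈ 13.99 dB

14.0 dB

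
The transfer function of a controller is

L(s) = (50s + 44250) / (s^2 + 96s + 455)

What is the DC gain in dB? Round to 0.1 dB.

L(0) = 44250 / 455 ≈ 97.253
20 log₁₀(97.253) ≈ 39.76 dB

39.8 dB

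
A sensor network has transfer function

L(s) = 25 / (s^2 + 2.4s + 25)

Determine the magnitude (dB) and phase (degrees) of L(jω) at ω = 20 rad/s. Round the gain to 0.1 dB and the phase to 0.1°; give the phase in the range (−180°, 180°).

-23.6 dB, -172.7°

At s = jω = j20:
quadratic: (j20)² + 2.4·j20 + 25 = -375 + j48 → |·| ≈ 378.06, ∠ ≈ 172.71°
|L| = 25 / 378.06 ≈ 0.066127
Gain = 20 log₁₀(0.066127) ≈ -23.59 dB
∠L = 0.00° − 172.71° = -172.71°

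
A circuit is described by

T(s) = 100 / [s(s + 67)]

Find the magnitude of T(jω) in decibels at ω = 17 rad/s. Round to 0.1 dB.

-21.4 dB

At s = jω = j17:
pole (s+67): 67 + j17 → |·| = √(67²+17²) = √4778 ≈ 69.123, ∠ = arctan(17/67) ≈ 14.24°
pole at origin: |s| = 17, ∠ = 90.00° (in denominator)
|T| = 100 / 1175.1 ≈ 0.085099
Gain = 20 log₁₀(0.085099) ≈ -21.40 dB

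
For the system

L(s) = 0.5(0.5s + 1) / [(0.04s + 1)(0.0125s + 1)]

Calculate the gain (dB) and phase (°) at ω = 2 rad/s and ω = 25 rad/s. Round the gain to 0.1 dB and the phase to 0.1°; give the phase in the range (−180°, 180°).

At ω = 2 rad/s:
zero (1 + j2·0.5) = 1 + j1 → |·| ≈ 1.4142, ∠ ≈ 45.00°
pole (1 + j2·0.04) = 1 + j0.08 → |·| ≈ 1.0032, ∠ ≈ 4.57°
pole (1 + j2·0.0125) = 1 + j0.025 → |·| ≈ 1.0003, ∠ ≈ 1.43°
|L| = 0.5 · 1.4142 / (1.0032 · 1.0003) ≈ 0.70463
Gain = 20 log₁₀(0.70463) ≈ -3.04 dB
∠L = (45.00°) − (4.57° + 1.43°) = 39.00°

At ω = 25 rad/s:
zero (1 + j25·0.5) = 1 + j12.5 → |·| ≈ 12.54, ∠ ≈ 85.43°
pole (1 + j25·0.04) = 1 + j1 → |·| ≈ 1.4142, ∠ ≈ 45.00°
pole (1 + j25·0.0125) = 1 + j0.3125 → |·| ≈ 1.0477, ∠ ≈ 17.35°
|L| = 0.5 · 12.54 / (1.4142 · 1.0477) ≈ 4.2317
Gain = 20 log₁₀(4.2317) ≈ 12.53 dB
∠L = (85.43°) − (45.00° + 17.35°) = 23.08°

ω = 2: -3.0 dB, 39.0°; ω = 25: 12.5 dB, 23.1°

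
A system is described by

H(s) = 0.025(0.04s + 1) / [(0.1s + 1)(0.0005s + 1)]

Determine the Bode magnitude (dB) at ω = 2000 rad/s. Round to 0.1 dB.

At ω = 2000 rad/s:
zero (1 + j2000·0.04) = 1 + j80 → |·| ≈ 80.006, ∠ ≈ 89.28°
pole (1 + j2000·0.1) = 1 + j200 → |·| ≈ 200, ∠ ≈ 89.71°
pole (1 + j2000·0.0005) = 1 + j1 → |·| ≈ 1.4142, ∠ ≈ 45.00°
|H| = 0.025 · 80.006 / (200 · 1.4142) ≈ 0.0070717
Gain = 20 log₁₀(0.0070717) ≈ -43.01 dB

-43.0 dB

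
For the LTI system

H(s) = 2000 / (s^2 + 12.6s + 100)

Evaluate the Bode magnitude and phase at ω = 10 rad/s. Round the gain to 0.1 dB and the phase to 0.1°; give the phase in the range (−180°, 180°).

24.0 dB, -90.0°

At s = jω = j10:
quadratic: (j10)² + 12.6·j10 + 100 = 0 + j126 → |·| ≈ 126, ∠ ≈ 90.00°
|H| = 2000 / 126 ≈ 15.873
Gain = 20 log₁₀(15.873) ≈ 24.01 dB
∠H = 0.00° − 90.00° = -90.00°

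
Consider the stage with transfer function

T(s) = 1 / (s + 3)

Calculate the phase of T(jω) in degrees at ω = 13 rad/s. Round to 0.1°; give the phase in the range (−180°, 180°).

-77.0°

Substitute s = j13:
Numerator: 1 = 1 + j0
Denominator: (j13) + 3 = 3 + j13
|N| = √(1² + 0²) ≈ 1, ∠N ≈ 0.00°
|D| = √(3² + 13²) ≈ 13.342, ∠D ≈ 77.01°
∠T = 0.00° − 77.01° = -77.01°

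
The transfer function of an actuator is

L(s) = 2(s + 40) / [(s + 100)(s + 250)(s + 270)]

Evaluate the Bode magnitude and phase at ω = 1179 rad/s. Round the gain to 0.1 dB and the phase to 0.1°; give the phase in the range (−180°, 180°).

-117.3 dB, -152.2°

At s = jω = j1179:
zero (s+40): 40 + j1179 → |·| = √(40²+1179²) = √1391641 ≈ 1179.7, ∠ = arctan(1179/40) ≈ 88.06°
pole (s+100): 100 + j1179 → |·| = √(100²+1179²) = √1400041 ≈ 1183.2, ∠ = arctan(1179/100) ≈ 85.15°
pole (s+250): 250 + j1179 → |·| = √(250²+1179²) = √1452541 ≈ 1205.2, ∠ = arctan(1179/250) ≈ 78.03°
pole (s+270): 270 + j1179 → |·| = √(270²+1179²) = √1462941 ≈ 1209.5, ∠ = arctan(1179/270) ≈ 77.10°
|L| = 2 · 1179.7 / 1.7247e+09 ≈ 1.368e-06
Gain = 20 log₁₀(1.368e-06) ≈ -117.28 dB
∠L = 88.06° − 240.28° = -152.22°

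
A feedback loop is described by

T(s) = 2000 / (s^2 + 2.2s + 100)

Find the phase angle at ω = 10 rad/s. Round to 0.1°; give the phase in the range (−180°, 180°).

At s = jω = j10:
quadratic: (j10)² + 2.2·j10 + 100 = 0 + j22 → |·| ≈ 22, ∠ ≈ 90.00°
∠T = 0.00° − 90.00° = -90.00°

-90.0°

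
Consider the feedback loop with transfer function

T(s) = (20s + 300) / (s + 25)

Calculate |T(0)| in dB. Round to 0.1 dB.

T(0) = 300 / 25 = 12
20 log₁₀(12) ≈ 21.58 dB

21.6 dB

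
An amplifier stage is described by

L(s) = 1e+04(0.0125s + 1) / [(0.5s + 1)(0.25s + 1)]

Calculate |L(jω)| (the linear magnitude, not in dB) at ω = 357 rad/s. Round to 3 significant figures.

2.87

At ω = 357 rad/s:
zero (1 + j357·0.0125) = 1 + j4.4625 → |·| ≈ 4.5732, ∠ ≈ 77.37°
pole (1 + j357·0.5) = 1 + j178.5 → |·| ≈ 178.5, ∠ ≈ 89.68°
pole (1 + j357·0.25) = 1 + j89.25 → |·| ≈ 89.256, ∠ ≈ 89.36°
|L| = 1e+04 · 4.5732 / (178.5 · 89.256) ≈ 2.8704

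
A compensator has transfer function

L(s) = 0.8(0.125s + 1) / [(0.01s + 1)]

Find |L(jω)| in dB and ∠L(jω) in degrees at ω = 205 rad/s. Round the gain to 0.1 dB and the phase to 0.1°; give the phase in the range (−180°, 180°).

At ω = 205 rad/s:
zero (1 + j205·0.125) = 1 + j25.625 → |·| ≈ 25.645, ∠ ≈ 87.77°
pole (1 + j205·0.01) = 1 + j2.05 → |·| ≈ 2.2809, ∠ ≈ 64.00°
|L| = 0.8 · 25.645 / (2.2809) ≈ 8.9947
Gain = 20 log₁₀(8.9947) ≈ 19.08 dB
∠L = (87.77°) − (64.00°) = 23.77°

19.1 dB, 23.8°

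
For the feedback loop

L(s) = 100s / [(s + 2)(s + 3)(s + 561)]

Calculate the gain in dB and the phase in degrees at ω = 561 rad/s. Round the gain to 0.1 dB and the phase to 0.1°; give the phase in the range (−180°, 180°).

-73.0 dB, -134.5°

At s = jω = j561:
zero at origin: s = j561 → |·| = 561, ∠ = 90.00°
pole (s+2): 2 + j561 → |·| = √(2²+561²) = √314725 ≈ 561, ∠ = arctan(561/2) ≈ 89.80°
pole (s+3): 3 + j561 → |·| = √(3²+561²) = √314730 ≈ 561.01, ∠ = arctan(561/3) ≈ 89.69°
pole (s+561): 561 + j561 → |·| = √(561²+561²) = √629442 ≈ 793.37, ∠ = arctan(561/561) ≈ 45.00°
|L| = 100 · 561 / 2.4969e+08 ≈ 0.00022468
Gain = 20 log₁₀(0.00022468) ≈ -72.97 dB
∠L = 90.00° − 224.49° = -134.49°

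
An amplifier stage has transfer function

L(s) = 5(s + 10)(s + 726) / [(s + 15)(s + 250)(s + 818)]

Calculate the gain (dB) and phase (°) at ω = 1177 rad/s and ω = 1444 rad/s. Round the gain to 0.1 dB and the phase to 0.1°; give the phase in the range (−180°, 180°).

At s = jω = j1177:
zero (s+10): 10 + j1177 → |·| = √(10²+1177²) = √1385429 ≈ 1177, ∠ = arctan(1177/10) ≈ 89.51°
zero (s+726): 726 + j1177 → |·| = √(726²+1177²) = √1912405 ≈ 1382.9, ∠ = arctan(1177/726) ≈ 58.33°
pole (s+15): 15 + j1177 → |·| = √(15²+1177²) = √1385554 ≈ 1177.1, ∠ = arctan(1177/15) ≈ 89.27°
pole (s+250): 250 + j1177 → |·| = √(250²+1177²) = √1447829 ≈ 1203.3, ∠ = arctan(1177/250) ≈ 78.01°
pole (s+818): 818 + j1177 → |·| = √(818²+1177²) = √2054453 ≈ 1433.3, ∠ = arctan(1177/818) ≈ 55.20°
|L| = 5 · 1.6277e+06 / 2.0301e+09 ≈ 0.0040089
Gain = 20 log₁₀(0.0040089) ≈ -47.94 dB
∠L = 147.84° − 222.48° = -74.64°

At s = jω = j1444:
zero (s+10): 10 + j1444 → |·| = √(10²+1444²) = √2085236 ≈ 1444, ∠ = arctan(1444/10) ≈ 89.60°
zero (s+726): 726 + j1444 → |·| = √(726²+1444²) = √2612212 ≈ 1616.2, ∠ = arctan(1444/726) ≈ 63.31°
pole (s+15): 15 + j1444 → |·| = √(15²+1444²) = √2085361 ≈ 1444.1, ∠ = arctan(1444/15) ≈ 89.40°
pole (s+250): 250 + j1444 → |·| = √(250²+1444²) = √2147636 ≈ 1465.5, ∠ = arctan(1444/250) ≈ 80.18°
pole (s+818): 818 + j1444 → |·| = √(818²+1444²) = √2754260 ≈ 1659.6, ∠ = arctan(1444/818) ≈ 60.47°
|L| = 5 · 2.3338e+06 / 3.5123e+09 ≈ 0.0033223
Gain = 20 log₁₀(0.0033223) ≈ -49.57 dB
∠L = 152.91° − 230.05° = -77.14°

ω = 1177: -47.9 dB, -74.6°; ω = 1444: -49.6 dB, -77.1°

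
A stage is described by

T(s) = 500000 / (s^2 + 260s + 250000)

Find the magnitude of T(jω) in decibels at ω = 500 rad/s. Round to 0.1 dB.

11.7 dB

At s = jω = j500:
quadratic: (j500)² + 260·j500 + 250000 = 0 + j130000 → |·| ≈ 1.3e+05, ∠ ≈ 90.00°
|T| = 500000 / 1.3e+05 ≈ 3.8462
Gain = 20 log₁₀(3.8462) ≈ 11.70 dB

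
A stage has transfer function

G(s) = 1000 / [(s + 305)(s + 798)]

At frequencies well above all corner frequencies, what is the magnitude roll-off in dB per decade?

Each pole contributes −20 dB/decade at high frequency; each zero contributes +20 dB/decade.
Net: 0 zero(s) − 2 pole(s) → -40 dB/decade.

-40 dB/decade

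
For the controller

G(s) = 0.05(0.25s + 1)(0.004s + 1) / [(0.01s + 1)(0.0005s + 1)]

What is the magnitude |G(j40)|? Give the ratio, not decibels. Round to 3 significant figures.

0.472

At ω = 40 rad/s:
zero (1 + j40·0.25) = 1 + j10 → |·| ≈ 10.05, ∠ ≈ 84.29°
zero (1 + j40·0.004) = 1 + j0.16 → |·| ≈ 1.0127, ∠ ≈ 9.09°
pole (1 + j40·0.01) = 1 + j0.4 → |·| ≈ 1.077, ∠ ≈ 21.80°
pole (1 + j40·0.0005) = 1 + j0.02 → |·| ≈ 1.0002, ∠ ≈ 1.15°
|G| = 0.05 · 10.05 · 1.0127 / (1.077 · 1.0002) ≈ 0.4724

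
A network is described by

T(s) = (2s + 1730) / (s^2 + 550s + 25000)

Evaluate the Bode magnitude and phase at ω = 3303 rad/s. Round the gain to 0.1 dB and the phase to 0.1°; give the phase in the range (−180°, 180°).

Substitute s = j3303:
Numerator: 2(j3303) + 1730 = 1730 + j6606
Denominator: (j3303)^2 + 550(j3303) + 25000 = -10884809 + j1816650
|N| = √(1730² + 6606²) ≈ 6828.8, ∠N ≈ 75.32°
|D| = √(10884809² + 1816650²) ≈ 1.1035e+07, ∠D ≈ 170.52°
|T| = 6828.8 / 1.1035e+07 ≈ 0.00061883
Gain = 20 log₁₀(0.00061883) ≈ -64.17 dB
∠T = 75.32° − 170.52° = -95.20°

-64.2 dB, -95.2°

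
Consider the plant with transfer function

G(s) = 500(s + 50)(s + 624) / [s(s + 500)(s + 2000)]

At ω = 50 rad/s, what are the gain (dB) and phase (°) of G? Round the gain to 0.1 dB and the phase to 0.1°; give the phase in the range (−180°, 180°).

At s = jω = j50:
zero (s+50): 50 + j50 → |·| = √(50²+50²) = √5000 ≈ 70.711, ∠ = arctan(50/50) ≈ 45.00°
zero (s+624): 624 + j50 → |·| = √(624²+50²) = √391876 ≈ 626, ∠ = arctan(50/624) ≈ 4.58°
pole (s+500): 500 + j50 → |·| = √(500²+50²) = √252500 ≈ 502.49, ∠ = arctan(50/500) ≈ 5.71°
pole (s+2000): 2000 + j50 → |·| = √(2000²+50²) = √4002500 ≈ 2000.6, ∠ = arctan(50/2000) ≈ 1.43°
pole at origin: |s| = 50, ∠ = 90.00° (in denominator)
|G| = 500 · 44265 / 5.0264e+07 ≈ 0.44033
Gain = 20 log₁₀(0.44033) ≈ -7.12 dB
∠G = 49.58° − 97.14° = -47.56°

-7.1 dB, -47.6°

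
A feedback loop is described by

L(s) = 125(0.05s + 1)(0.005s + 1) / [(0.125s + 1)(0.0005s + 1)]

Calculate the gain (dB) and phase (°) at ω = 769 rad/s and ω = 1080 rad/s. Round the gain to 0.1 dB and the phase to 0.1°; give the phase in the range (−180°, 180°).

At ω = 769 rad/s:
zero (1 + j769·0.05) = 1 + j38.45 → |·| ≈ 38.463, ∠ ≈ 88.51°
zero (1 + j769·0.005) = 1 + j3.845 → |·| ≈ 3.9729, ∠ ≈ 75.42°
pole (1 + j769·0.125) = 1 + j96.125 → |·| ≈ 96.13, ∠ ≈ 89.40°
pole (1 + j769·0.0005) = 1 + j0.3845 → |·| ≈ 1.0714, ∠ ≈ 21.03°
|L| = 125 · 38.463 · 3.9729 / (96.13 · 1.0714) ≈ 185.46
Gain = 20 log₁₀(185.46) ≈ 45.37 dB
∠L = (88.51° + 75.42°) − (89.40° + 21.03°) = 53.50°

At ω = 1080 rad/s:
zero (1 + j1080·0.05) = 1 + j54 → |·| ≈ 54.009, ∠ ≈ 88.94°
zero (1 + j1080·0.005) = 1 + j5.4 → |·| ≈ 5.4918, ∠ ≈ 79.51°
pole (1 + j1080·0.125) = 1 + j135 → |·| ≈ 135, ∠ ≈ 89.58°
pole (1 + j1080·0.0005) = 1 + j0.54 → |·| ≈ 1.1365, ∠ ≈ 28.37°
|L| = 125 · 54.009 · 5.4918 / (135 · 1.1365) ≈ 241.65
Gain = 20 log₁₀(241.65) ≈ 47.66 dB
∠L = (88.94° + 79.51°) − (89.58° + 28.37°) = 50.50°

ω = 769: 45.4 dB, 53.5°; ω = 1080: 47.7 dB, 50.5°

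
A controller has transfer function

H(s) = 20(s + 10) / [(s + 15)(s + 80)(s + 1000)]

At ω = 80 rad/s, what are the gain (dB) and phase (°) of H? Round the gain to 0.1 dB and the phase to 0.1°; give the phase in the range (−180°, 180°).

-75.2 dB, -46.1°

At s = jω = j80:
zero (s+10): 10 + j80 → |·| = √(10²+80²) = √6500 ≈ 80.623, ∠ = arctan(80/10) ≈ 82.87°
pole (s+15): 15 + j80 → |·| = √(15²+80²) = √6625 ≈ 81.394, ∠ = arctan(80/15) ≈ 79.38°
pole (s+80): 80 + j80 → |·| = √(80²+80²) = √12800 ≈ 113.14, ∠ = arctan(80/80) ≈ 45.00°
pole (s+1000): 1000 + j80 → |·| = √(1000²+80²) = √1006400 ≈ 1003.2, ∠ = arctan(80/1000) ≈ 4.57°
|H| = 20 · 80.623 / 9.2384e+06 ≈ 0.00017454
Gain = 20 log₁₀(0.00017454) ≈ -75.16 dB
∠H = 82.87° − 128.95° = -46.08°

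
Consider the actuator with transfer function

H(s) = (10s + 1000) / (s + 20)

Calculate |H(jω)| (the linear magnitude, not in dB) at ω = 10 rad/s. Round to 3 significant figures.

Substitute s = j10:
Numerator: 10(j10) + 1000 = 1000 + j100
Denominator: (j10) + 20 = 20 + j10
|N| = √(1000² + 100²) ≈ 1005, ∠N ≈ 5.71°
|D| = √(20² + 10²) ≈ 22.361, ∠D ≈ 26.57°
|H| = 1005 / 22.361 ≈ 44.944

44.9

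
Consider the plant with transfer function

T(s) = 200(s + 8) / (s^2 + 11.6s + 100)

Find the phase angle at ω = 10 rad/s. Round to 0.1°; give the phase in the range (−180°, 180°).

-38.7°

At s = jω = j10:
zero (s+8): 8 + j10 → |·| = √(8²+10²) = √164 ≈ 12.806, ∠ = arctan(10/8) ≈ 51.34°
quadratic: (j10)² + 11.6·j10 + 100 = 0 + j116 → |·| ≈ 116, ∠ ≈ 90.00°
∠T = 51.34° − 90.00° = -38.66°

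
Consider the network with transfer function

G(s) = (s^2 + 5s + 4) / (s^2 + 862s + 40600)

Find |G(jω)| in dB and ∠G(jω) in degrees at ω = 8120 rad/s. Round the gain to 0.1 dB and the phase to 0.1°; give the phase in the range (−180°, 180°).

Substitute s = j8120:
Numerator: (j8120)^2 + 5(j8120) + 4 = -65934396 + j40600
Denominator: (j8120)^2 + 862(j8120) + 40600 = -65893800 + j6999440
|N| = √(65934396² + 40600²) ≈ 6.5934e+07, ∠N ≈ 179.96°
|D| = √(65893800² + 6999440²) ≈ 6.6265e+07, ∠D ≈ 173.94°
|G| = 6.5934e+07 / 6.6265e+07 ≈ 0.995
Gain = 20 log₁₀(0.995) ≈ -0.04 dB
∠G = 179.96° − 173.94° = 6.02°

-0.0 dB, 6.0°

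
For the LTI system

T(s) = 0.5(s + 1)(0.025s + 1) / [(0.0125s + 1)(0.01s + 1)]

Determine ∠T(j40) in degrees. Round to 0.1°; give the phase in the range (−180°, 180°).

85.2°

At ω = 40 rad/s:
zero (1 + j40·1) = 1 + j40 → |·| ≈ 40.012, ∠ ≈ 88.57°
zero (1 + j40·0.025) = 1 + j1 → |·| ≈ 1.4142, ∠ ≈ 45.00°
pole (1 + j40·0.0125) = 1 + j0.5 → |·| ≈ 1.118, ∠ ≈ 26.57°
pole (1 + j40·0.01) = 1 + j0.4 → |·| ≈ 1.077, ∠ ≈ 21.80°
∠T = (88.57° + 45.00°) − (26.57° + 21.80°) = 85.20°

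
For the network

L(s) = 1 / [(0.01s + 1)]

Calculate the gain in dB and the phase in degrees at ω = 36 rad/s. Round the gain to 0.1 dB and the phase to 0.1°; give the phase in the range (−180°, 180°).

-0.5 dB, -19.8°

At ω = 36 rad/s:
pole (1 + j36·0.01) = 1 + j0.36 → |·| ≈ 1.0628, ∠ ≈ 19.80°
|L| = 1 · 1 / (1.0628) ≈ 0.94091
Gain = 20 log₁₀(0.94091) ≈ -0.53 dB
∠L = (0°) − (19.80°) = -19.80°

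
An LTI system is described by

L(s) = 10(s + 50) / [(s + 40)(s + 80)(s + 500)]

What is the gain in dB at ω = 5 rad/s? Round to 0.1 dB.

At s = jω = j5:
zero (s+50): 50 + j5 → |·| = √(50²+5²) = √2525 ≈ 50.249, ∠ = arctan(5/50) ≈ 5.71°
pole (s+40): 40 + j5 → |·| = √(40²+5²) = √1625 ≈ 40.311, ∠ = arctan(5/40) ≈ 7.13°
pole (s+80): 80 + j5 → |·| = √(80²+5²) = √6425 ≈ 80.156, ∠ = arctan(5/80) ≈ 3.58°
pole (s+500): 500 + j5 → |·| = √(500²+5²) = √250025 ≈ 500.02, ∠ = arctan(5/500) ≈ 0.57°
|L| = 10 · 50.249 / 1.6156e+06 ≈ 0.00031102
Gain = 20 log₁₀(0.00031102) ≈ -70.14 dB

-70.1 dB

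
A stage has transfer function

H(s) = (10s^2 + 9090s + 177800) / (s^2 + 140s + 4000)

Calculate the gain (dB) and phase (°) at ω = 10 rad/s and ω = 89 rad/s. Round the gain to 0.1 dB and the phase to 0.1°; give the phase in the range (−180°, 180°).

ω = 10: 33.6 dB, 7.5°; ω = 89: 35.9 dB, -24.4°

Substitute s = j10:
Numerator: 10(j10)^2 + 9090(j10) + 177800 = 176800 + j90900
Denominator: (j10)^2 + 140(j10) + 4000 = 3900 + j1400
|N| = √(176800² + 90900²) ≈ 1.988e+05, ∠N ≈ 27.21°
|D| = √(3900² + 1400²) ≈ 4143.7, ∠D ≈ 19.75°
|H| = 1.988e+05 / 4143.7 ≈ 47.976
Gain = 20 log₁₀(47.976) ≈ 33.62 dB
∠H = 27.21° − 19.75° = 7.46°

Substitute s = j89:
Numerator: 10(j89)^2 + 9090(j89) + 177800 = 98590 + j809010
Denominator: (j89)^2 + 140(j89) + 4000 = -3921 + j12460
|N| = √(98590² + 809010²) ≈ 8.15e+05, ∠N ≈ 83.05°
|D| = √(3921² + 12460²) ≈ 13062, ∠D ≈ 107.47°
|H| = 8.15e+05 / 13062 ≈ 62.395
Gain = 20 log₁₀(62.395) ≈ 35.90 dB
∠H = 83.05° − 107.47° = -24.42°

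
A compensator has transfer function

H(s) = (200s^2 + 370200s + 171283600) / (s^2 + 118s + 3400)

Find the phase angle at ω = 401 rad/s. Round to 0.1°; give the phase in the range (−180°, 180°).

Substitute s = j401:
Numerator: 200(j401)^2 + 370200(j401) + 171283600 = 139123400 + j148450200
Denominator: (j401)^2 + 118(j401) + 3400 = -157401 + j47318
|N| = √(139123400² + 148450200²) ≈ 2.0345e+08, ∠N ≈ 46.86°
|D| = √(157401² + 47318²) ≈ 1.6436e+05, ∠D ≈ 163.27°
∠H = 46.86° − 163.27° = -116.41°

-116.4°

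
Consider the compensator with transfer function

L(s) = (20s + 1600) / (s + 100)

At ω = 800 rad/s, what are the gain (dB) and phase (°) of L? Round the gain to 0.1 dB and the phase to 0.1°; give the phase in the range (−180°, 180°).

26.0 dB, 1.4°

Substitute s = j800:
Numerator: 20(j800) + 1600 = 1600 + j16000
Denominator: (j800) + 100 = 100 + j800
|N| = √(1600² + 16000²) ≈ 16080, ∠N ≈ 84.29°
|D| = √(100² + 800²) ≈ 806.23, ∠D ≈ 82.87°
|L| = 16080 / 806.23 ≈ 19.945
Gain = 20 log₁₀(19.945) ≈ 26.00 dB
∠L = 84.29° − 82.87° = 1.42°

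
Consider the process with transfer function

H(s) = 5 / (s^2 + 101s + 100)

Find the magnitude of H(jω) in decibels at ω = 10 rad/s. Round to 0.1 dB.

-46.1 dB

Substitute s = j10:
Numerator: 5 = 5 + j0
Denominator: (j10)^2 + 101(j10) + 100 = 0 + j1010
|N| = √(5² + 0²) ≈ 5, ∠N ≈ 0.00°
|D| = √(0² + 1010²) ≈ 1010, ∠D ≈ 90.00°
|H| = 5 / 1010 ≈ 0.0049505
Gain = 20 log₁₀(0.0049505) ≈ -46.11 dB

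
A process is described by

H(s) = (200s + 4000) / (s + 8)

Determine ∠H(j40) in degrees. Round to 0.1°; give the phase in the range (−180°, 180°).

-15.3°

Substitute s = j40:
Numerator: 200(j40) + 4000 = 4000 + j8000
Denominator: (j40) + 8 = 8 + j40
|N| = √(4000² + 8000²) ≈ 8944.3, ∠N ≈ 63.43°
|D| = √(8² + 40²) ≈ 40.792, ∠D ≈ 78.69°
∠H = 63.43° − 78.69° = -15.26°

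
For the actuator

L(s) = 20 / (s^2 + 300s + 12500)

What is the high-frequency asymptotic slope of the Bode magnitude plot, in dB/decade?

-40 dB/decade

Each pole contributes −20 dB/decade at high frequency; each zero contributes +20 dB/decade.
Net: 0 zero(s) − 2 pole(s) → -40 dB/decade.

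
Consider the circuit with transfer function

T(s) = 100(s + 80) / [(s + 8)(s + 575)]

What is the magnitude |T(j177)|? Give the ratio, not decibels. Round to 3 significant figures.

At s = jω = j177:
zero (s+80): 80 + j177 → |·| = √(80²+177²) = √37729 ≈ 194.24, ∠ = arctan(177/80) ≈ 65.68°
pole (s+8): 8 + j177 → |·| = √(8²+177²) = √31393 ≈ 177.18, ∠ = arctan(177/8) ≈ 87.41°
pole (s+575): 575 + j177 → |·| = √(575²+177²) = √361954 ≈ 601.63, ∠ = arctan(177/575) ≈ 17.11°
|T| = 100 · 194.24 / 1.066e+05 ≈ 0.18221

0.182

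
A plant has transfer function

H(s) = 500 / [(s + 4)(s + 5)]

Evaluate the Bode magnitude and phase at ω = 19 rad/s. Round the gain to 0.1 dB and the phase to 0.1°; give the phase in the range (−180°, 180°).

2.4 dB, -153.4°

At s = jω = j19:
pole (s+4): 4 + j19 → |·| = √(4²+19²) = √377 ≈ 19.416, ∠ = arctan(19/4) ≈ 78.11°
pole (s+5): 5 + j19 → |·| = √(5²+19²) = √386 ≈ 19.647, ∠ = arctan(19/5) ≈ 75.26°
|H| = 500 / 381.47 ≈ 1.3107
Gain = 20 log₁₀(1.3107) ≈ 2.35 dB
∠H = 0.00° − 153.37° = -153.37°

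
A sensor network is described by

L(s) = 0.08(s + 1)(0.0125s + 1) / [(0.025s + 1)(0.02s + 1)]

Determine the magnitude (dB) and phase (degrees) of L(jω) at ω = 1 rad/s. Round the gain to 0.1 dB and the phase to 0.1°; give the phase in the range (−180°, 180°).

At ω = 1 rad/s:
zero (1 + j1·1) = 1 + j1 → |·| ≈ 1.4142, ∠ ≈ 45.00°
zero (1 + j1·0.0125) = 1 + j0.0125 → |·| ≈ 1.0001, ∠ ≈ 0.72°
pole (1 + j1·0.025) = 1 + j0.025 → |·| ≈ 1.0003, ∠ ≈ 1.43°
pole (1 + j1·0.02) = 1 + j0.02 → |·| ≈ 1.0002, ∠ ≈ 1.15°
|L| = 0.08 · 1.4142 · 1.0001 / (1.0003 · 1.0002) ≈ 0.11309
Gain = 20 log₁₀(0.11309) ≈ -18.93 dB
∠L = (45.00° + 0.72°) − (1.43° + 1.15°) = 43.14°

-18.9 dB, 43.1°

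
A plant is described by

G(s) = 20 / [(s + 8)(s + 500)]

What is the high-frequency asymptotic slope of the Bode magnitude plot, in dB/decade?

-40 dB/decade

Each pole contributes −20 dB/decade at high frequency; each zero contributes +20 dB/decade.
Net: 0 zero(s) − 2 pole(s) → -40 dB/decade.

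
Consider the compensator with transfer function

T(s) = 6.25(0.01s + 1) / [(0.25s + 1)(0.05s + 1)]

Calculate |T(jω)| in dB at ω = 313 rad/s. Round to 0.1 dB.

At ω = 313 rad/s:
zero (1 + j313·0.01) = 1 + j3.13 → |·| ≈ 3.2859, ∠ ≈ 72.28°
pole (1 + j313·0.25) = 1 + j78.25 → |·| ≈ 78.256, ∠ ≈ 89.27°
pole (1 + j313·0.05) = 1 + j15.65 → |·| ≈ 15.682, ∠ ≈ 86.34°
|T| = 6.25 · 3.2859 / (78.256 · 15.682) ≈ 0.016735
Gain = 20 log₁₀(0.016735) ≈ -35.53 dB

-35.5 dB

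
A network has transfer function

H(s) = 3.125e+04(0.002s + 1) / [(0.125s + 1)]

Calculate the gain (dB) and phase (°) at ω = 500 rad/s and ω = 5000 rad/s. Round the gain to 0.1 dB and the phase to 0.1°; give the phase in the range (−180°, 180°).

ω = 500: 57.0 dB, -44.1°; ω = 5000: 54.0 dB, -5.6°

At ω = 500 rad/s:
zero (1 + j500·0.002) = 1 + j1 → |·| ≈ 1.4142, ∠ ≈ 45.00°
pole (1 + j500·0.125) = 1 + j62.5 → |·| ≈ 62.508, ∠ ≈ 89.08°
|H| = 3.125e+04 · 1.4142 / (62.508) ≈ 707.01
Gain = 20 log₁₀(707.01) ≈ 56.99 dB
∠H = (45.00°) − (89.08°) = -44.08°

At ω = 5000 rad/s:
zero (1 + j5000·0.002) = 1 + j10 → |·| ≈ 10.05, ∠ ≈ 84.29°
pole (1 + j5000·0.125) = 1 + j625 → |·| ≈ 625, ∠ ≈ 89.91°
|H| = 3.125e+04 · 10.05 / (625) ≈ 502.5
Gain = 20 log₁₀(502.5) ≈ 54.02 dB
∠H = (84.29°) − (89.91°) = -5.62°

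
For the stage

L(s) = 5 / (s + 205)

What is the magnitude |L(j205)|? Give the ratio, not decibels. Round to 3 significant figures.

At s = jω = j205:
pole (s+205): 205 + j205 → |·| = √(205²+205²) = √84050 ≈ 289.91, ∠ = arctan(205/205) ≈ 45.00°
|L| = 5 / 289.91 ≈ 0.017247

0.0172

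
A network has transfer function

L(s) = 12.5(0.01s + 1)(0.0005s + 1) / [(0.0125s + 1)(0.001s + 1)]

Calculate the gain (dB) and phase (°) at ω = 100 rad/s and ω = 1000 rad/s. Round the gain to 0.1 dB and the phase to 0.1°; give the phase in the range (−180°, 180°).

ω = 100: 20.8 dB, -9.2°; ω = 1000: 18.0 dB, -19.6°

At ω = 100 rad/s:
zero (1 + j100·0.01) = 1 + j1 → |·| ≈ 1.4142, ∠ ≈ 45.00°
zero (1 + j100·0.0005) = 1 + j0.05 → |·| ≈ 1.0012, ∠ ≈ 2.86°
pole (1 + j100·0.0125) = 1 + j1.25 → |·| ≈ 1.6008, ∠ ≈ 51.34°
pole (1 + j100·0.001) = 1 + j0.1 → |·| ≈ 1.005, ∠ ≈ 5.71°
|L| = 12.5 · 1.4142 · 1.0012 / (1.6008 · 1.005) ≈ 11.001
Gain = 20 log₁₀(11.001) ≈ 20.83 dB
∠L = (45.00° + 2.86°) − (51.34° + 5.71°) = -9.19°

At ω = 1000 rad/s:
zero (1 + j1000·0.01) = 1 + j10 → |·| ≈ 10.05, ∠ ≈ 84.29°
zero (1 + j1000·0.0005) = 1 + j0.5 → |·| ≈ 1.118, ∠ ≈ 26.57°
pole (1 + j1000·0.0125) = 1 + j12.5 → |·| ≈ 12.54, ∠ ≈ 85.43°
pole (1 + j1000·0.001) = 1 + j1 → |·| ≈ 1.4142, ∠ ≈ 45.00°
|L| = 12.5 · 10.05 · 1.118 / (12.54 · 1.4142) ≈ 7.9197
Gain = 20 log₁₀(7.9197) ≈ 17.97 dB
∠L = (84.29° + 26.57°) − (85.43° + 45.00°) = -19.57°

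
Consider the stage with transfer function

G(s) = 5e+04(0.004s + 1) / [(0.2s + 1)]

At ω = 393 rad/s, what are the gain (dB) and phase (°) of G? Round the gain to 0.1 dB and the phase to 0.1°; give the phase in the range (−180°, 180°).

61.5 dB, -31.7°

At ω = 393 rad/s:
zero (1 + j393·0.004) = 1 + j1.572 → |·| ≈ 1.8631, ∠ ≈ 57.54°
pole (1 + j393·0.2) = 1 + j78.6 → |·| ≈ 78.606, ∠ ≈ 89.27°
|G| = 5e+04 · 1.8631 / (78.606) ≈ 1185.1
Gain = 20 log₁₀(1185.1) ≈ 61.48 dB
∠G = (57.54°) − (89.27°) = -31.73°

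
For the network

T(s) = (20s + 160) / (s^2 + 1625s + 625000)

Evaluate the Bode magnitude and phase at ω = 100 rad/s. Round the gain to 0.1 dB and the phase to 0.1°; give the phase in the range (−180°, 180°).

-50.0 dB, 70.6°

Substitute s = j100:
Numerator: 20(j100) + 160 = 160 + j2000
Denominator: (j100)^2 + 1625(j100) + 625000 = 615000 + j162500
|N| = √(160² + 2000²) ≈ 2006.4, ∠N ≈ 85.43°
|D| = √(615000² + 162500²) ≈ 6.3611e+05, ∠D ≈ 14.80°
|T| = 2006.4 / 6.3611e+05 ≈ 0.0031542
Gain = 20 log₁₀(0.0031542) ≈ -50.02 dB
∠T = 85.43° − 14.80° = 70.63°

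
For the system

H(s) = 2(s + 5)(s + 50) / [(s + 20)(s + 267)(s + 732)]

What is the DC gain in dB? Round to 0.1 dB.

H(0) = 2·5·50 / (20·267·732) ≈ 0.00012791
20 log₁₀(0.00012791) ≈ -77.86 dB

-77.9 dB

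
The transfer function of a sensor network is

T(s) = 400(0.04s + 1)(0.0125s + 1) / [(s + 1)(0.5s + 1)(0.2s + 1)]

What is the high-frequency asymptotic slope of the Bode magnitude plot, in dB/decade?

Each pole contributes −20 dB/decade at high frequency; each zero contributes +20 dB/decade.
Net: 2 zero(s) − 3 pole(s) → -20 dB/decade.

-20 dB/decade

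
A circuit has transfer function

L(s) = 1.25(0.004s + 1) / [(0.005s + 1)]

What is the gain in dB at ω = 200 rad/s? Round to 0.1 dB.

1.1 dB

At ω = 200 rad/s:
zero (1 + j200·0.004) = 1 + j0.8 → |·| ≈ 1.2806, ∠ ≈ 38.66°
pole (1 + j200·0.005) = 1 + j1 → |·| ≈ 1.4142, ∠ ≈ 45.00°
|L| = 1.25 · 1.2806 / (1.4142) ≈ 1.1319
Gain = 20 log₁₀(1.1319) ≈ 1.08 dB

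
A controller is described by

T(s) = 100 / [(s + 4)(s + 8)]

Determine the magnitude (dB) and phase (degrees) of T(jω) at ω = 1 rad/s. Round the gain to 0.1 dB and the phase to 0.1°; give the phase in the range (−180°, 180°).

9.6 dB, -21.2°

At s = jω = j1:
pole (s+4): 4 + j1 → |·| = √(4²+1²) = √17 ≈ 4.1231, ∠ = arctan(1/4) ≈ 14.04°
pole (s+8): 8 + j1 → |·| = √(8²+1²) = √65 ≈ 8.0623, ∠ = arctan(1/8) ≈ 7.13°
|T| = 100 / 33.242 ≈ 3.0082
Gain = 20 log₁₀(3.0082) ≈ 9.57 dB
∠T = 0.00° − 21.17° = -21.17°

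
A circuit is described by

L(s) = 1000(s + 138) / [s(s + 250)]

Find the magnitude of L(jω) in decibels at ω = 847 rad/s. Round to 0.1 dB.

At s = jω = j847:
zero (s+138): 138 + j847 → |·| = √(138²+847²) = √736453 ≈ 858.17, ∠ = arctan(847/138) ≈ 80.75°
pole (s+250): 250 + j847 → |·| = √(250²+847²) = √779909 ≈ 883.12, ∠ = arctan(847/250) ≈ 73.56°
pole at origin: |s| = 847, ∠ = 90.00° (in denominator)
|L| = 1000 · 858.17 / 7.48e+05 ≈ 1.1473
Gain = 20 log₁₀(1.1473) ≈ 1.19 dB

1.2 dB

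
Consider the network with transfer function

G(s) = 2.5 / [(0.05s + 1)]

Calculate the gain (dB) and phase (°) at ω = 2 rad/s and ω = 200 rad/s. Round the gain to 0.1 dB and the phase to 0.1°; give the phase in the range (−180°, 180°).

ω = 2: 7.9 dB, -5.7°; ω = 200: -12.1 dB, -84.3°

At ω = 2 rad/s:
pole (1 + j2·0.05) = 1 + j0.1 → |·| ≈ 1.005, ∠ ≈ 5.71°
|G| = 2.5 · 1 / (1.005) ≈ 2.4876
Gain = 20 log₁₀(2.4876) ≈ 7.92 dB
∠G = (0°) − (5.71°) = -5.71°

At ω = 200 rad/s:
pole (1 + j200·0.05) = 1 + j10 → |·| ≈ 10.05, ∠ ≈ 84.29°
|G| = 2.5 · 1 / (10.05) ≈ 0.24876
Gain = 20 log₁₀(0.24876) ≈ -12.08 dB
∠G = (0°) − (84.29°) = -84.29°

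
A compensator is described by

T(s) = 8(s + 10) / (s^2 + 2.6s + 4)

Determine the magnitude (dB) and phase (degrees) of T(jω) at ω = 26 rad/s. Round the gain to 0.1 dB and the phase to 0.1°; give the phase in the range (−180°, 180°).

At s = jω = j26:
zero (s+10): 10 + j26 → |·| = √(10²+26²) = √776 ≈ 27.857, ∠ = arctan(26/10) ≈ 68.96°
quadratic: (j26)² + 2.6·j26 + 4 = -672 + j67.6 → |·| ≈ 675.39, ∠ ≈ 174.26°
|T| = 8 · 27.857 / 675.39 ≈ 0.32997
Gain = 20 log₁₀(0.32997) ≈ -9.63 dB
∠T = 68.96° − 174.26° = -105.30°

-9.6 dB, -105.3°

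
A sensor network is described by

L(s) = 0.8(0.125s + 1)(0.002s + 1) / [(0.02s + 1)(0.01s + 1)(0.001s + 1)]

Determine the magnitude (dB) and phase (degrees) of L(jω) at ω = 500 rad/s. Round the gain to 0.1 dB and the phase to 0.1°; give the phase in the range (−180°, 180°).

1.8 dB, -55.5°

At ω = 500 rad/s:
zero (1 + j500·0.125) = 1 + j62.5 → |·| ≈ 62.508, ∠ ≈ 89.08°
zero (1 + j500·0.002) = 1 + j1 → |·| ≈ 1.4142, ∠ ≈ 45.00°
pole (1 + j500·0.02) = 1 + j10 → |·| ≈ 10.05, ∠ ≈ 84.29°
pole (1 + j500·0.01) = 1 + j5 → |·| ≈ 5.099, ∠ ≈ 78.69°
pole (1 + j500·0.001) = 1 + j0.5 → |·| ≈ 1.118, ∠ ≈ 26.57°
|L| = 0.8 · 62.508 · 1.4142 / (10.05 · 5.099 · 1.118) ≈ 1.2344
Gain = 20 log₁₀(1.2344) ≈ 1.83 dB
∠L = (89.08° + 45.00°) − (84.29° + 78.69° + 26.57°) = -55.47°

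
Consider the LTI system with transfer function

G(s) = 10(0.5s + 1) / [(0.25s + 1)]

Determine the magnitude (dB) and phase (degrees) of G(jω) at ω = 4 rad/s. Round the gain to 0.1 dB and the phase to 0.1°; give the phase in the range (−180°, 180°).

24.0 dB, 18.4°

At ω = 4 rad/s:
zero (1 + j4·0.5) = 1 + j2 → |·| ≈ 2.2361, ∠ ≈ 63.43°
pole (1 + j4·0.25) = 1 + j1 → |·| ≈ 1.4142, ∠ ≈ 45.00°
|G| = 10 · 2.2361 / (1.4142) ≈ 15.812
Gain = 20 log₁₀(15.812) ≈ 23.98 dB
∠G = (63.43°) − (45.00°) = 18.43°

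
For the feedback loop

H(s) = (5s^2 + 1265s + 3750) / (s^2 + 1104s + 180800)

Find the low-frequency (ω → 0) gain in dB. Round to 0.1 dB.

-33.7 dB

H(0) = 3750 / 180800 ≈ 0.020741
20 log₁₀(0.020741) ≈ -33.66 dB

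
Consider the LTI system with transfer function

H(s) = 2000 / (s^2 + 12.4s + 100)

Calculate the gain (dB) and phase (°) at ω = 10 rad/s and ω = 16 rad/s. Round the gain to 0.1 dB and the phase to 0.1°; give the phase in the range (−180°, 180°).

ω = 10: 24.2 dB, -90.0°; ω = 16: 18.0 dB, -128.2°

At s = jω = j10:
quadratic: (j10)² + 12.4·j10 + 100 = 0 + j124 → |·| ≈ 124, ∠ ≈ 90.00°
|H| = 2000 / 124 ≈ 16.129
Gain = 20 log₁₀(16.129) ≈ 24.15 dB
∠H = 0.00° − 90.00° = -90.00°

At s = jω = j16:
quadratic: (j16)² + 12.4·j16 + 100 = -156 + j198.4 → |·| ≈ 252.39, ∠ ≈ 128.18°
|H| = 2000 / 252.39 ≈ 7.9242
Gain = 20 log₁₀(7.9242) ≈ 17.98 dB
∠H = 0.00° − 128.18° = -128.18°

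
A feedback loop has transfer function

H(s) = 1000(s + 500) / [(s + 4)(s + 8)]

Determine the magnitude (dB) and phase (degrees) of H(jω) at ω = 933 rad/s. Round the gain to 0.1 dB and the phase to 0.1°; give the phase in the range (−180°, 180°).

At s = jω = j933:
zero (s+500): 500 + j933 → |·| = √(500²+933²) = √1120489 ≈ 1058.5, ∠ = arctan(933/500) ≈ 61.81°
pole (s+4): 4 + j933 → |·| = √(4²+933²) = √870505 ≈ 933.01, ∠ = arctan(933/4) ≈ 89.75°
pole (s+8): 8 + j933 → |·| = √(8²+933²) = √870553 ≈ 933.03, ∠ = arctan(933/8) ≈ 89.51°
|H| = 1000 · 1058.5 / 8.7053e+05 ≈ 1.2159
Gain = 20 log₁₀(1.2159) ≈ 1.70 dB
∠H = 61.81° − 179.26° = -117.45°

1.7 dB, -117.5°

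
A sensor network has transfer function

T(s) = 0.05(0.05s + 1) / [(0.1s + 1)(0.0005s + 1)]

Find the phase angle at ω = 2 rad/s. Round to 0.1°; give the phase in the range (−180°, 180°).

-5.7°

At ω = 2 rad/s:
zero (1 + j2·0.05) = 1 + j0.1 → |·| ≈ 1.005, ∠ ≈ 5.71°
pole (1 + j2·0.1) = 1 + j0.2 → |·| ≈ 1.0198, ∠ ≈ 11.31°
pole (1 + j2·0.0005) = 1 + j0.001 → |·| ≈ 1, ∠ ≈ 0.06°
∠T = (5.71°) − (11.31° + 0.06°) = -5.66°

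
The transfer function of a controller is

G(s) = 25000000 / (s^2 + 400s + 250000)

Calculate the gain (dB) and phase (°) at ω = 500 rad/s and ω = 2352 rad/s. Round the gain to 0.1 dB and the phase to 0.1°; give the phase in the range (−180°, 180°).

At s = jω = j500:
quadratic: (j500)² + 400·j500 + 250000 = 0 + j200000 → |·| ≈ 2e+05, ∠ ≈ 90.00°
|G| = 25000000 / 2e+05 ≈ 125
Gain = 20 log₁₀(125) ≈ 41.94 dB
∠G = 0.00° − 90.00° = -90.00°

At s = jω = j2352:
quadratic: (j2352)² + 400·j2352 + 250000 = -5281904 + j940800 → |·| ≈ 5.365e+06, ∠ ≈ 169.90°
|G| = 25000000 / 5.365e+06 ≈ 4.6598
Gain = 20 log₁₀(4.6598) ≈ 13.37 dB
∠G = 0.00° − 169.90° = -169.90°

ω = 500: 41.9 dB, -90.0°; ω = 2352: 13.4 dB, -169.9°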